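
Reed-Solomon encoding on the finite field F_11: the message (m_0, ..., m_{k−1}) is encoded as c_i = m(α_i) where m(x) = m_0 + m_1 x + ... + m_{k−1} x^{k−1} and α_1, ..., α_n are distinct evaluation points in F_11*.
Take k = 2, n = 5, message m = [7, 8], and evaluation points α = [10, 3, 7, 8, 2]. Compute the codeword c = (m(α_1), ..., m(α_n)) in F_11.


c = [10, 9, 8, 5, 1]

Message polynomial: m(x) = 7 + 8·x (mod 11).
For each evaluation point α_i, compute m(α_i) mod 11:
  α_1 = 10: Horner steps 8 → 10, so m(10) = 10.
  α_2 = 3: Horner steps 8 → 9, so m(3) = 9.
  α_3 = 7: Horner steps 8 → 8, so m(7) = 8.
  α_4 = 8: Horner steps 8 → 5, so m(8) = 5.
  α_5 = 2: Horner steps 8 → 1, so m(2) = 1.
Codeword c = [10, 9, 8, 5, 1] ∈ F_11^5.


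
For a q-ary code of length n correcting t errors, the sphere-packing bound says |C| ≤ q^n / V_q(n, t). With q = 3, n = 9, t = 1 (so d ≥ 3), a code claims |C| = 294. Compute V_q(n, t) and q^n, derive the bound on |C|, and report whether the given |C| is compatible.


V_q(n, t) = 19, q^n = 19683, Hamming bound = 1035, |C| = 294 ≤ bound (satisfied).

Step 1: Compute V_q(n, t) = Σ_{j=0}^1 C(n, j) (q−1)^j.
  j = 0: C(9,0)·(2)^0 = 1·1 = 1.
  j = 1: C(9,1)·(2)^1 = 9·2 = 18.
  V_q(n, t) = 1 + 18 = 19.
Step 2: q^n = 3^9 = 19683.
Step 3: Hamming bound ⌊q^n / V_q(n,t)⌋ = ⌊19683/19⌋ = 1035.
Step 4: Compare |C| = 294 to 1035: satisfied.
The claimed |C| lies below the Hamming bound.


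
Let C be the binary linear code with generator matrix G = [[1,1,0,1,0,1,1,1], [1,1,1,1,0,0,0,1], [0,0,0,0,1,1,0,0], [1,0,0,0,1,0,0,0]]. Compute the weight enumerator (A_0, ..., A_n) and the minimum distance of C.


Weight distribution: A_0 = 1, A_2 = 3, A_3 = 3, A_4 = 1, A_5 = 4, A_6 = 3, A_7 = 1. Minimum distance d = 2.

Enumerate all 2^4 = 16 messages m ∈ F_2^4.
For each, compute codeword c = mG in F_2^8, then tally its weight.
  m = 0000 → c = 00000000, weight = 0.
  m = 1000 → c = 11010111, weight = 6.
  m = 0100 → c = 11110001, weight = 5.
  m = 1100 → c = 00100110, weight = 3.
  m = 0010 → c = 00001100, weight = 2.
  m = 1010 → c = 11011011, weight = 6.
  m = 0110 → c = 11111101, weight = 7.
  m = 1110 → c = 00101010, weight = 3.
  m = 0001 → c = 10001000, weight = 2.
  m = 1001 → c = 01011111, weight = 6.
  m = 0101 → c = 01111001, weight = 5.
  m = 1101 → c = 10101110, weight = 5.
  m = 0011 → c = 10000100, weight = 2.
  m = 1011 → c = 01010011, weight = 4.
  m = 0111 → c = 01110101, weight = 5.
  m = 1111 → c = 10100010, weight = 3.
Tally weights:
  weight 0: 1 codewords.
  weight 2: 3 codewords.
  weight 3: 3 codewords.
  weight 4: 1 codewords.
  weight 5: 4 codewords.
  weight 6: 3 codewords.
  weight 7: 1 codewords.
Minimum distance d = smallest w > 0 with A_w > 0 = 2.
Sanity: Σ A_w = 16 = 2^4 = 16 ✓.


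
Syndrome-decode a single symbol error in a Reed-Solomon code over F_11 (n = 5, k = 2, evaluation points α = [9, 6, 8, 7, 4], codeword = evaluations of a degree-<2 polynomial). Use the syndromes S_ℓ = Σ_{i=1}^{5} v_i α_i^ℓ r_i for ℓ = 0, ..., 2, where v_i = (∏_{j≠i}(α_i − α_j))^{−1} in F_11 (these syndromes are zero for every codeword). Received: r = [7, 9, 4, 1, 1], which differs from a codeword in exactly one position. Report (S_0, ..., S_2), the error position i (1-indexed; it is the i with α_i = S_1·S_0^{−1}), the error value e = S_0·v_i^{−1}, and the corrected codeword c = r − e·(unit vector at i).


S = (2, 8, 10), error at position 5, error magnitude e = 9, c = [7, 9, 4, 1, 3].

Step 1: column multipliers v_i = (∏_{j≠i}(α_i − α_j))^{−1} mod 11.
  i = 1 (α = 9): (9−6)(9−8)(9−7)(9−4) = 3·1·2·5 = 30 ≡ 8, so v_1 = 8^{−1} = 7 (mod 11).
  i = 2 (α = 6): (6−9)(6−8)(6−7)(6−4) = (−3)·(−2)·(−1)·2 = −12 ≡ 10, so v_2 = 10^{−1} = 10 (mod 11).
  i = 3 (α = 8): (8−9)(8−6)(8−7)(8−4) = (−1)·2·1·4 = −8 ≡ 3, so v_3 = 3^{−1} = 4 (mod 11).
  i = 4 (α = 7): (7−9)(7−6)(7−8)(7−4) = (−2)·1·(−1)·3 = 6 ≡ 6, so v_4 = 6^{−1} = 2 (mod 11).
  i = 5 (α = 4): (4−9)(4−6)(4−8)(4−7) = (−5)·(−2)·(−4)·(−3) = 120 ≡ 10, so v_5 = 10^{−1} = 10 (mod 11).
  v = [7, 10, 4, 2, 10].
Step 2: syndromes of r = [7, 9, 4, 1, 1] (all sums mod 11).
  S_0 = Σ v_i r_i = 7·7 + 10·9 + 4·4 + 2·1 + 10·1 = 167 ≡ 2.
  S_1 = Σ v_i α_i r_i = 7·9·7 + 10·6·9 + 4·8·4 + 2·7·1 + 10·4·1 = 1163 ≡ 8.
  α_i^2 mod 11 = [4, 3, 9, 5, 5].
  S_2 = Σ v_i α_i^2 r_i = 7·4·7 + 10·3·9 + 4·9·4 + 2·5·1 + 10·5·1 = 670 ≡ 10.
  S = (2, 8, 10) ≠ 0, so r is not a codeword (an error is present).
Step 3: locate the error. For a single error e at position i, S_ℓ = v_i·e·α_i^ℓ, so α_err = S_1/S_0.
  S_0^{−1} = 2^{−1} = 6 (mod 11), so α_err = 8·6 = 48 ≡ 4 = α_5. Error position i = 5.
  Consistency check: S_2/S_1 = 10·7 = 70 ≡ 4 = α_err ✓ (single-error assumption holds).
Step 4: error magnitude e = S_0/v_5 = S_0·∏_{j≠5}(α_5 − α_j) = 2·10 = 20 ≡ 9 (mod 11).
Step 5: correct position 5: c_5 = r_5 − e = 1 − 9 ≡ 3 (mod 11). Hence c = [7, 9, 4, 1, 3].
  Check: interpolating c through the α_i gives m(x) = 2 + 3·x (degree < 2) with m(α_i) = c_i for every i, so c is indeed a codeword.


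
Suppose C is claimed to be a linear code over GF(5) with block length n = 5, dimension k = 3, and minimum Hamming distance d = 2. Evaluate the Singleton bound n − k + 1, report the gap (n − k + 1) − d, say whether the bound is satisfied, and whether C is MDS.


Singleton RHS = n − k + 1 = 3, slack = 1, bound satisfied, not MDS.

Singleton bound: d ≤ n − k + 1.
Here n = 5, k = 3, so n − k + 1 = 3.
Given d = 2, check d ≤ 3: YES.
Slack = (n − k + 1) − d = 1.
The code is NOT MDS (slack = 1 > 0).
Description: the claimed parameters are [5, 3, 2]_5; such a code would be non-MDS.


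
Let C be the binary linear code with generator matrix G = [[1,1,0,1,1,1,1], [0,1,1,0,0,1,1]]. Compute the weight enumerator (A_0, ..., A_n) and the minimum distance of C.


Weight distribution: A_0 = 1, A_4 = 2, A_6 = 1. Minimum distance d = 4.

Enumerate all 2^2 = 4 messages m ∈ F_2^2.
For each, compute codeword c = mG in F_2^7, then tally its weight.
  m = 00 → c = 0000000, weight = 0.
  m = 10 → c = 1101111, weight = 6.
  m = 01 → c = 0110011, weight = 4.
  m = 11 → c = 1011100, weight = 4.
Tally weights:
  weight 0: 1 codewords.
  weight 4: 2 codewords.
  weight 6: 1 codewords.
Minimum distance d = smallest w > 0 with A_w > 0 = 4.
Sanity: Σ A_w = 4 = 2^2 = 4 ✓.


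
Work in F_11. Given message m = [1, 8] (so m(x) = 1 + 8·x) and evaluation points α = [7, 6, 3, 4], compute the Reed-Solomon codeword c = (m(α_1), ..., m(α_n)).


c = [2, 5, 3, 0]

Message polynomial: m(x) = 1 + 8·x (mod 11).
For each evaluation point α_i, compute m(α_i) mod 11:
  α_1 = 7: Horner steps 8 → 2, so m(7) = 2.
  α_2 = 6: Horner steps 8 → 5, so m(6) = 5.
  α_3 = 3: Horner steps 8 → 3, so m(3) = 3.
  α_4 = 4: Horner steps 8 → 0, so m(4) = 0.
Codeword c = [2, 5, 3, 0] ∈ F_11^4.


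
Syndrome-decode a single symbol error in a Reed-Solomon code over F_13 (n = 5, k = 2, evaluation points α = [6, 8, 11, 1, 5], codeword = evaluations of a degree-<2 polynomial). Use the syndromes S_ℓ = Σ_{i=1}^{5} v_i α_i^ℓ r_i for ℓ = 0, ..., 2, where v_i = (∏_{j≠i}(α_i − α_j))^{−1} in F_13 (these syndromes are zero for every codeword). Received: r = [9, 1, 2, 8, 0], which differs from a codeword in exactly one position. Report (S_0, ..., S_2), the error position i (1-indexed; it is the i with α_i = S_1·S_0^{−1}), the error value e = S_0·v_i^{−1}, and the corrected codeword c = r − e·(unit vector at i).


S = (2, 2, 2), error at position 4, error magnitude e = 5, c = [9, 1, 2, 3, 0].

Step 1: column multipliers v_i = (∏_{j≠i}(α_i − α_j))^{−1} mod 13.
  i = 1 (α = 6): (6−8)(6−11)(6−1)(6−5) = (−2)·(−5)·5·1 = 50 ≡ 11, so v_1 = 11^{−1} = 6 (mod 13).
  i = 2 (α = 8): (8−6)(8−11)(8−1)(8−5) = 2·(−3)·7·3 = −126 ≡ 4, so v_2 = 4^{−1} = 10 (mod 13).
  i = 3 (α = 11): (11−6)(11−8)(11−1)(11−5) = 5·3·10·6 = 900 ≡ 3, so v_3 = 3^{−1} = 9 (mod 13).
  i = 4 (α = 1): (1−6)(1−8)(1−11)(1−5) = (−5)·(−7)·(−10)·(−4) = 1400 ≡ 9, so v_4 = 9^{−1} = 3 (mod 13).
  i = 5 (α = 5): (5−6)(5−8)(5−11)(5−1) = (−1)·(−3)·(−6)·4 = −72 ≡ 6, so v_5 = 6^{−1} = 11 (mod 13).
  v = [6, 10, 9, 3, 11].
Step 2: syndromes of r = [9, 1, 2, 8, 0] (all sums mod 13).
  S_0 = Σ v_i r_i = 6·9 + 10·1 + 9·2 + 3·8 + 11·0 = 106 ≡ 2.
  S_1 = Σ v_i α_i r_i = 6·6·9 + 10·8·1 + 9·11·2 + 3·1·8 + 11·5·0 = 626 ≡ 2.
  α_i^2 mod 13 = [10, 12, 4, 1, 12].
  S_2 = Σ v_i α_i^2 r_i = 6·10·9 + 10·12·1 + 9·4·2 + 3·1·8 + 11·12·0 = 756 ≡ 2.
  S = (2, 2, 2) ≠ 0, so r is not a codeword (an error is present).
Step 3: locate the error. For a single error e at position i, S_ℓ = v_i·e·α_i^ℓ, so α_err = S_1/S_0.
  S_0^{−1} = 2^{−1} = 7 (mod 13), so α_err = 2·7 = 14 ≡ 1 = α_4. Error position i = 4.
  Consistency check: S_2/S_1 = 2·7 = 14 ≡ 1 = α_err ✓ (single-error assumption holds).
Step 4: error magnitude e = S_0/v_4 = S_0·∏_{j≠4}(α_4 − α_j) = 2·9 = 18 ≡ 5 (mod 13).
Step 5: correct position 4: c_4 = r_4 − e = 8 − 5 ≡ 3 (mod 13). Hence c = [9, 1, 2, 3, 0].
  Check: interpolating c through the α_i gives m(x) = 7 + 9·x (degree < 2) with m(α_i) = c_i for every i, so c is indeed a codeword.


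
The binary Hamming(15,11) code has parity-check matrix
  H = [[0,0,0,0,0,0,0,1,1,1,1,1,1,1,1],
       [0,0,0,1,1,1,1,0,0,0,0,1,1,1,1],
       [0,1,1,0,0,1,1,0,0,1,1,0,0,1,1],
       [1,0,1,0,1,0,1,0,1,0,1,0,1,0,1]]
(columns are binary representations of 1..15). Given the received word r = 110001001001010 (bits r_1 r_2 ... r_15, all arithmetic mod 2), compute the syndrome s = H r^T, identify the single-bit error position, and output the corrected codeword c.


s = (1, 1, 1, 0)^T, error position = 14, corrected codeword c = 110001001001000

Compute s = H r^T mod 2 one row at a time:
  s_1 = 0 + 1 + 0 + 0 + 1 + 0 + 1 + 0 = 3 ≡ 1 (mod 2).
  s_2 = 0 + 0 + 1 + 0 + 1 + 0 + 1 + 0 = 3 ≡ 1 (mod 2).
  s_3 = 1 + 0 + 1 + 0 + 0 + 0 + 1 + 0 = 3 ≡ 1 (mod 2).
  s_4 = 1 + 0 + 0 + 0 + 1 + 0 + 0 + 0 = 2 ≡ 0 (mod 2).
s = (1, 1, 1, 0)^T — this equals column 14 of H (binary 1110), so error is at position 14.
Correct: flip bit 14 of r = 110001001001010 to get c = 110001001001000.


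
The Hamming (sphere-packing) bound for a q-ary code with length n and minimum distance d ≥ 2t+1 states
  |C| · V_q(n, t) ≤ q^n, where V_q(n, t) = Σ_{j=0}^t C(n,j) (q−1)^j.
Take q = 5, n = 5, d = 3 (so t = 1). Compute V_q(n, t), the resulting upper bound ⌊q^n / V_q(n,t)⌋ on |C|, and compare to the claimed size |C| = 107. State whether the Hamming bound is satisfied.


V_q(n, t) = 21, q^n = 3125, Hamming bound = 148, |C| = 107 ≤ bound (satisfied).

Step 1: Compute V_q(n, t) = Σ_{j=0}^1 C(n, j) (q−1)^j.
  j = 0: C(5,0)·(4)^0 = 1·1 = 1.
  j = 1: C(5,1)·(4)^1 = 5·4 = 20.
  V_q(n, t) = 1 + 20 = 21.
Step 2: q^n = 5^5 = 3125.
Step 3: Hamming bound ⌊q^n / V_q(n,t)⌋ = ⌊3125/21⌋ = 148.
Step 4: Compare |C| = 107 to 148: satisfied.
The claimed |C| lies below the Hamming bound.


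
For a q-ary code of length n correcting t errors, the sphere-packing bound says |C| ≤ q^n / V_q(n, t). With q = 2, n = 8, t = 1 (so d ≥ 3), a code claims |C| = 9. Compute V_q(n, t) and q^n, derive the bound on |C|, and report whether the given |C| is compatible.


V_q(n, t) = 9, q^n = 256, Hamming bound = 28, |C| = 9 ≤ bound (satisfied).

Step 1: Compute V_q(n, t) = Σ_{j=0}^1 C(n, j) (q−1)^j.
  j = 0: C(8,0)·(1)^0 = 1·1 = 1.
  j = 1: C(8,1)·(1)^1 = 8·1 = 8.
  V_q(n, t) = 1 + 8 = 9.
Step 2: q^n = 2^8 = 256.
Step 3: Hamming bound ⌊q^n / V_q(n,t)⌋ = ⌊256/9⌋ = 28.
Step 4: Compare |C| = 9 to 28: satisfied.
The claimed |C| lies below the Hamming bound.


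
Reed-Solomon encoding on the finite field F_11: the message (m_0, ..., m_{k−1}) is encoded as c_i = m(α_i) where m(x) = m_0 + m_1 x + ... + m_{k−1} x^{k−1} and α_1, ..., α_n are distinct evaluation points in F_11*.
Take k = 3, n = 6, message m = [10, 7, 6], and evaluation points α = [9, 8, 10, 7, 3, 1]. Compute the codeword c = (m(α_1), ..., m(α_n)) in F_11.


c = [9, 10, 9, 1, 8, 1]

Message polynomial: m(x) = 10 + 7·x + 6·x^2 (mod 11).
For each evaluation point α_i, compute m(α_i) mod 11:
  α_1 = 9: Horner steps 6 → 6 → 9, so m(9) = 9.
  α_2 = 8: Horner steps 6 → 0 → 10, so m(8) = 10.
  α_3 = 10: Horner steps 6 → 1 → 9, so m(10) = 9.
  α_4 = 7: Horner steps 6 → 5 → 1, so m(7) = 1.
  α_5 = 3: Horner steps 6 → 3 → 8, so m(3) = 8.
  α_6 = 1: Horner steps 6 → 2 → 1, so m(1) = 1.
Codeword c = [9, 10, 9, 1, 8, 1] ∈ F_11^6.


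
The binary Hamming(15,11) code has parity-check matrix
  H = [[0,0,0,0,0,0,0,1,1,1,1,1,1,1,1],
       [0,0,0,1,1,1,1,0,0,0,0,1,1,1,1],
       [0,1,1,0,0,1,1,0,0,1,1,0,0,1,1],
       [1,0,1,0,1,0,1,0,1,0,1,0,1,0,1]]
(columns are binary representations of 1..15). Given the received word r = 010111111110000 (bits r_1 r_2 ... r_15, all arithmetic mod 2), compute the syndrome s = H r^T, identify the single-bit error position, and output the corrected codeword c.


s = (0, 0, 1, 0)^T, error position = 2, corrected codeword c = 000111111110000

Compute s = H r^T mod 2 one row at a time:
  s_1 = 1 + 1 + 1 + 1 + 0 + 0 + 0 + 0 = 4 ≡ 0 (mod 2).
  s_2 = 1 + 1 + 1 + 1 + 0 + 0 + 0 + 0 = 4 ≡ 0 (mod 2).
  s_3 = 1 + 0 + 1 + 1 + 1 + 1 + 0 + 0 = 5 ≡ 1 (mod 2).
  s_4 = 0 + 0 + 1 + 1 + 1 + 1 + 0 + 0 = 4 ≡ 0 (mod 2).
s = (0, 0, 1, 0)^T — this equals column 2 of H (binary 0010), so error is at position 2.
Correct: flip bit 2 of r = 010111111110000 to get c = 000111111110000.


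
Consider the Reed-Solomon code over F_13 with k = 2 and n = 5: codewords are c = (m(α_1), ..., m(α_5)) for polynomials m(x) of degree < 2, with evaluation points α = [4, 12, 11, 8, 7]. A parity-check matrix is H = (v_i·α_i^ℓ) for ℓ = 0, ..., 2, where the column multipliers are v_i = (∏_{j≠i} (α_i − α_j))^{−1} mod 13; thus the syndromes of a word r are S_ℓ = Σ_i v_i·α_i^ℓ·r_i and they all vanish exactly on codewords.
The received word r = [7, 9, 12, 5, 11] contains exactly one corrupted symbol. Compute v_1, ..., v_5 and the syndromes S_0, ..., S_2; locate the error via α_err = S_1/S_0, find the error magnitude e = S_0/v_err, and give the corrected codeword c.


S = (4, 6, 9), error at position 4, error magnitude e = 10, c = [7, 9, 12, 8, 11].

Step 1: column multipliers v_i = (∏_{j≠i}(α_i − α_j))^{−1} mod 13.
  i = 1 (α = 4): (4−12)(4−11)(4−8)(4−7) = (−8)·(−7)·(−4)·(−3) = 672 ≡ 9, so v_1 = 9^{−1} = 3 (mod 13).
  i = 2 (α = 12): (12−4)(12−11)(12−8)(12−7) = 8·1·4·5 = 160 ≡ 4, so v_2 = 4^{−1} = 10 (mod 13).
  i = 3 (α = 11): (11−4)(11−12)(11−8)(11−7) = 7·(−1)·3·4 = −84 ≡ 7, so v_3 = 7^{−1} = 2 (mod 13).
  i = 4 (α = 8): (8−4)(8−12)(8−11)(8−7) = 4·(−4)·(−3)·1 = 48 ≡ 9, so v_4 = 9^{−1} = 3 (mod 13).
  i = 5 (α = 7): (7−4)(7−12)(7−11)(7−8) = 3·(−5)·(−4)·(−1) = −60 ≡ 5, so v_5 = 5^{−1} = 8 (mod 13).
  v = [3, 10, 2, 3, 8].
Step 2: syndromes of r = [7, 9, 12, 5, 11] (all sums mod 13).
  S_0 = Σ v_i r_i = 3·7 + 10·9 + 2·12 + 3·5 + 8·11 = 238 ≡ 4.
  S_1 = Σ v_i α_i r_i = 3·4·7 + 10·12·9 + 2·11·12 + 3·8·5 + 8·7·11 = 2164 ≡ 6.
  α_i^2 mod 13 = [3, 1, 4, 12, 10].
  S_2 = Σ v_i α_i^2 r_i = 3·3·7 + 10·1·9 + 2·4·12 + 3·12·5 + 8·10·11 = 1309 ≡ 9.
  S = (4, 6, 9) ≠ 0, so r is not a codeword (an error is present).
Step 3: locate the error. For a single error e at position i, S_ℓ = v_i·e·α_i^ℓ, so α_err = S_1/S_0.
  S_0^{−1} = 4^{−1} = 10 (mod 13), so α_err = 6·10 = 60 ≡ 8 = α_4. Error position i = 4.
  Consistency check: S_2/S_1 = 9·11 = 99 ≡ 8 = α_err ✓ (single-error assumption holds).
Step 4: error magnitude e = S_0/v_4 = S_0·∏_{j≠4}(α_4 − α_j) = 4·9 = 36 ≡ 10 (mod 13).
Step 5: correct position 4: c_4 = r_4 − e = 5 − 10 ≡ 8 (mod 13). Hence c = [7, 9, 12, 8, 11].
  Check: interpolating c through the α_i gives m(x) = 6 + 10·x (degree < 2) with m(α_i) = c_i for every i, so c is indeed a codeword.


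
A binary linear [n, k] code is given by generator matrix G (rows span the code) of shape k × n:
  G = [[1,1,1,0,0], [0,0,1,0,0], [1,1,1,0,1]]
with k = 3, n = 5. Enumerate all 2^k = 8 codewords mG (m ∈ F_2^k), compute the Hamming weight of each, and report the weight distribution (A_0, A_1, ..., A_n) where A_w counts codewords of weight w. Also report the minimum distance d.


Weight distribution: A_0 = 1, A_1 = 2, A_2 = 2, A_3 = 2, A_4 = 1. Minimum distance d = 1.

Enumerate all 2^3 = 8 messages m ∈ F_2^3.
For each, compute codeword c = mG in F_2^5, then tally its weight.
  m = 000 → c = 00000, weight = 0.
  m = 100 → c = 11100, weight = 3.
  m = 010 → c = 00100, weight = 1.
  m = 110 → c = 11000, weight = 2.
  m = 001 → c = 11101, weight = 4.
  m = 101 → c = 00001, weight = 1.
  m = 011 → c = 11001, weight = 3.
  m = 111 → c = 00101, weight = 2.
Tally weights:
  weight 0: 1 codewords.
  weight 1: 2 codewords.
  weight 2: 2 codewords.
  weight 3: 2 codewords.
  weight 4: 1 codewords.
Minimum distance d = smallest w > 0 with A_w > 0 = 1.
Sanity: Σ A_w = 8 = 2^3 = 8 ✓.


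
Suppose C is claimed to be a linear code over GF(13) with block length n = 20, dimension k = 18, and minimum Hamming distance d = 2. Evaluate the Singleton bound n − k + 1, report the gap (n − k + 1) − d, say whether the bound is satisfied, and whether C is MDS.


Singleton RHS = n − k + 1 = 3, slack = 1, bound satisfied, not MDS.

Singleton bound: d ≤ n − k + 1.
Here n = 20, k = 18, so n − k + 1 = 3.
Given d = 2, check d ≤ 3: YES.
Slack = (n − k + 1) − d = 1.
The code is NOT MDS (slack = 1 > 0).
Description: the claimed parameters are [20, 18, 2]_13; such a code would be non-MDS.


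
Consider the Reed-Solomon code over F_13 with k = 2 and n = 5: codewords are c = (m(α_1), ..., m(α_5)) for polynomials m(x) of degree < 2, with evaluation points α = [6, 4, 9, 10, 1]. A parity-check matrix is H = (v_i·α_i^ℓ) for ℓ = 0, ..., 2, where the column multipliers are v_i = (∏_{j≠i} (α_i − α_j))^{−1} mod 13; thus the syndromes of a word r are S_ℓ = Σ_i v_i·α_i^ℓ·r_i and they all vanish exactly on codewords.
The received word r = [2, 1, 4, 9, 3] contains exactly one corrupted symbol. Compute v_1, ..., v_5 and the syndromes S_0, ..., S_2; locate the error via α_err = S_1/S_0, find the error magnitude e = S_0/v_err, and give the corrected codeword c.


S = (11, 5, 7), error at position 2, error magnitude e = 9, c = [2, 5, 4, 9, 3].

Step 1: column multipliers v_i = (∏_{j≠i}(α_i − α_j))^{−1} mod 13.
  i = 1 (α = 6): (6−4)(6−9)(6−10)(6−1) = 2·(−3)·(−4)·5 = 120 ≡ 3, so v_1 = 3^{−1} = 9 (mod 13).
  i = 2 (α = 4): (4−6)(4−9)(4−10)(4−1) = (−2)·(−5)·(−6)·3 = −180 ≡ 2, so v_2 = 2^{−1} = 7 (mod 13).
  i = 3 (α = 9): (9−6)(9−4)(9−10)(9−1) = 3·5·(−1)·8 = −120 ≡ 10, so v_3 = 10^{−1} = 4 (mod 13).
  i = 4 (α = 10): (10−6)(10−4)(10−9)(10−1) = 4·6·1·9 = 216 ≡ 8, so v_4 = 8^{−1} = 5 (mod 13).
  i = 5 (α = 1): (1−6)(1−4)(1−9)(1−10) = (−5)·(−3)·(−8)·(−9) = 1080 ≡ 1, so v_5 = 1^{−1} = 1 (mod 13).
  v = [9, 7, 4, 5, 1].
Step 2: syndromes of r = [2, 1, 4, 9, 3] (all sums mod 13).
  S_0 = Σ v_i r_i = 9·2 + 7·1 + 4·4 + 5·9 + 1·3 = 89 ≡ 11.
  S_1 = Σ v_i α_i r_i = 9·6·2 + 7·4·1 + 4·9·4 + 5·10·9 + 1·1·3 = 733 ≡ 5.
  α_i^2 mod 13 = [10, 3, 3, 9, 1].
  S_2 = Σ v_i α_i^2 r_i = 9·10·2 + 7·3·1 + 4·3·4 + 5·9·9 + 1·1·3 = 657 ≡ 7.
  S = (11, 5, 7) ≠ 0, so r is not a codeword (an error is present).
Step 3: locate the error. For a single error e at position i, S_ℓ = v_i·e·α_i^ℓ, so α_err = S_1/S_0.
  S_0^{−1} = 11^{−1} = 6 (mod 13), so α_err = 5·6 = 30 ≡ 4 = α_2. Error position i = 2.
  Consistency check: S_2/S_1 = 7·8 = 56 ≡ 4 = α_err ✓ (single-error assumption holds).
Step 4: error magnitude e = S_0/v_2 = S_0·∏_{j≠2}(α_2 − α_j) = 11·2 = 22 ≡ 9 (mod 13).
Step 5: correct position 2: c_2 = r_2 − e = 1 − 9 ≡ 5 (mod 13). Hence c = [2, 5, 4, 9, 3].
  Check: interpolating c through the α_i gives m(x) = 11 + 5·x (degree < 2) with m(α_i) = c_i for every i, so c is indeed a codeword.


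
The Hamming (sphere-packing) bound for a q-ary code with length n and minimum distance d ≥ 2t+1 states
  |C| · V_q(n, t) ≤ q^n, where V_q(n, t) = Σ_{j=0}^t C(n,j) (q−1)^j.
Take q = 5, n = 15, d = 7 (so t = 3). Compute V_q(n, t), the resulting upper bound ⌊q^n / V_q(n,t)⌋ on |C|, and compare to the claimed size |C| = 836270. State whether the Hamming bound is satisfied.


V_q(n, t) = 30861, q^n = 30517578125, Hamming bound = 988871, |C| = 836270 ≤ bound (satisfied).

Step 1: Compute V_q(n, t) = Σ_{j=0}^3 C(n, j) (q−1)^j.
  j = 0: C(15,0)·(4)^0 = 1·1 = 1.
  j = 1: C(15,1)·(4)^1 = 15·4 = 60.
  j = 2: C(15,2)·(4)^2 = 105·16 = 1680.
  j = 3: C(15,3)·(4)^3 = 455·64 = 29120.
  V_q(n, t) = 1 + 60 + 1680 + 29120 = 30861.
Step 2: q^n = 5^15 = 30517578125.
Step 3: Hamming bound ⌊q^n / V_q(n,t)⌋ = ⌊30517578125/30861⌋ = 988871.
Step 4: Compare |C| = 836270 to 988871: satisfied.
The claimed |C| lies below the Hamming bound.


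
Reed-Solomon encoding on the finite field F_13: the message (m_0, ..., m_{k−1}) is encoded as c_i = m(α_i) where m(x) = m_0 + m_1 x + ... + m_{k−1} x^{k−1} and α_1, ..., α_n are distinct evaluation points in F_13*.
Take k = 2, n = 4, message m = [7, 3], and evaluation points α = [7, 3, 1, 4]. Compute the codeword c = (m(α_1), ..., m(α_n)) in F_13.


c = [2, 3, 10, 6]

Message polynomial: m(x) = 7 + 3·x (mod 13).
For each evaluation point α_i, compute m(α_i) mod 13:
  α_1 = 7: Horner steps 3 → 2, so m(7) = 2.
  α_2 = 3: Horner steps 3 → 3, so m(3) = 3.
  α_3 = 1: Horner steps 3 → 10, so m(1) = 10.
  α_4 = 4: Horner steps 3 → 6, so m(4) = 6.
Codeword c = [2, 3, 10, 6] ∈ F_13^4.


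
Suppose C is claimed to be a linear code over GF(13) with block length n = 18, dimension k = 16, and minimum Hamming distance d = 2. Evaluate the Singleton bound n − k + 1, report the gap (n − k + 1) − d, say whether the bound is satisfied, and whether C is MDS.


Singleton RHS = n − k + 1 = 3, slack = 1, bound satisfied, not MDS.

Singleton bound: d ≤ n − k + 1.
Here n = 18, k = 16, so n − k + 1 = 3.
Given d = 2, check d ≤ 3: YES.
Slack = (n − k + 1) − d = 1.
The code is NOT MDS (slack = 1 > 0).
Description: the claimed parameters are [18, 16, 2]_13; such a code would be non-MDS.


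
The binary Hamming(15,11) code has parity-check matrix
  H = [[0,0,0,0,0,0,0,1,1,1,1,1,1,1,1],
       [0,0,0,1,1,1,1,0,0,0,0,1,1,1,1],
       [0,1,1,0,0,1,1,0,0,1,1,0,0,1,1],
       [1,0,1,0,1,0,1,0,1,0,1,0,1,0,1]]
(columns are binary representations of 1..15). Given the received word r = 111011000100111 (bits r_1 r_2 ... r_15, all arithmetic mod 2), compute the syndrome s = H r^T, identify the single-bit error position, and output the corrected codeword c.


s = (0, 1, 0, 1)^T, error position = 5, corrected codeword c = 111001000100111

Compute s = H r^T mod 2 one row at a time:
  s_1 = 0 + 0 + 1 + 0 + 0 + 1 + 1 + 1 = 4 ≡ 0 (mod 2).
  s_2 = 0 + 1 + 1 + 0 + 0 + 1 + 1 + 1 = 5 ≡ 1 (mod 2).
  s_3 = 1 + 1 + 1 + 0 + 1 + 0 + 1 + 1 = 6 ≡ 0 (mod 2).
  s_4 = 1 + 1 + 1 + 0 + 0 + 0 + 1 + 1 = 5 ≡ 1 (mod 2).
s = (0, 1, 0, 1)^T — this equals column 5 of H (binary 0101), so error is at position 5.
Correct: flip bit 5 of r = 111011000100111 to get c = 111001000100111.


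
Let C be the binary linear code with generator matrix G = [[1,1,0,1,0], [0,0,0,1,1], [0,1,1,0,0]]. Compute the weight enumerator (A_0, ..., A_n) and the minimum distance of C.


Weight distribution: A_0 = 1, A_2 = 2, A_3 = 4, A_4 = 1. Minimum distance d = 2.

Enumerate all 2^3 = 8 messages m ∈ F_2^3.
For each, compute codeword c = mG in F_2^5, then tally its weight.
  m = 000 → c = 00000, weight = 0.
  m = 100 → c = 11010, weight = 3.
  m = 010 → c = 00011, weight = 2.
  m = 110 → c = 11001, weight = 3.
  m = 001 → c = 01100, weight = 2.
  m = 101 → c = 10110, weight = 3.
  m = 011 → c = 01111, weight = 4.
  m = 111 → c = 10101, weight = 3.
Tally weights:
  weight 0: 1 codewords.
  weight 2: 2 codewords.
  weight 3: 4 codewords.
  weight 4: 1 codewords.
Minimum distance d = smallest w > 0 with A_w > 0 = 2.
Sanity: Σ A_w = 8 = 2^3 = 8 ✓.


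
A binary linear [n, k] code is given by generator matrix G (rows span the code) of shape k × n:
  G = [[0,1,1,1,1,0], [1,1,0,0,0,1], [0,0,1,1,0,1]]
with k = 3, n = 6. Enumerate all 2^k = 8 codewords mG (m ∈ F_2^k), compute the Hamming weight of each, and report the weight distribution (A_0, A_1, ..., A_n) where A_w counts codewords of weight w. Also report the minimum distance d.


Weight distribution: A_0 = 1, A_2 = 1, A_3 = 3, A_4 = 2, A_5 = 1. Minimum distance d = 2.

Enumerate all 2^3 = 8 messages m ∈ F_2^3.
For each, compute codeword c = mG in F_2^6, then tally its weight.
  m = 000 → c = 000000, weight = 0.
  m = 100 → c = 011110, weight = 4.
  m = 010 → c = 110001, weight = 3.
  m = 110 → c = 101111, weight = 5.
  m = 001 → c = 001101, weight = 3.
  m = 101 → c = 010011, weight = 3.
  m = 011 → c = 111100, weight = 4.
  m = 111 → c = 100010, weight = 2.
Tally weights:
  weight 0: 1 codewords.
  weight 2: 1 codewords.
  weight 3: 3 codewords.
  weight 4: 2 codewords.
  weight 5: 1 codewords.
Minimum distance d = smallest w > 0 with A_w > 0 = 2.
Sanity: Σ A_w = 8 = 2^3 = 8 ✓.


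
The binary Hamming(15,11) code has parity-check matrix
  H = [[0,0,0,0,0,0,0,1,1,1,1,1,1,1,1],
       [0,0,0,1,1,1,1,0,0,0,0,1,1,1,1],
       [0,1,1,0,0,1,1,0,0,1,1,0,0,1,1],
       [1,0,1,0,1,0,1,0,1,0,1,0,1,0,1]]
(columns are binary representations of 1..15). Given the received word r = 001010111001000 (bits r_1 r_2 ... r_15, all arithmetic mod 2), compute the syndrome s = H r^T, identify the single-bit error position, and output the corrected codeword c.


s = (1, 1, 0, 0)^T, error position = 12, corrected codeword c = 001010111000000

Compute s = H r^T mod 2 one row at a time:
  s_1 = 1 + 1 + 0 + 0 + 1 + 0 + 0 + 0 = 3 ≡ 1 (mod 2).
  s_2 = 0 + 1 + 0 + 1 + 1 + 0 + 0 + 0 = 3 ≡ 1 (mod 2).
  s_3 = 0 + 1 + 0 + 1 + 0 + 0 + 0 + 0 = 2 ≡ 0 (mod 2).
  s_4 = 0 + 1 + 1 + 1 + 1 + 0 + 0 + 0 = 4 ≡ 0 (mod 2).
s = (1, 1, 0, 0)^T — this equals column 12 of H (binary 1100), so error is at position 12.
Correct: flip bit 12 of r = 001010111001000 to get c = 001010111000000.


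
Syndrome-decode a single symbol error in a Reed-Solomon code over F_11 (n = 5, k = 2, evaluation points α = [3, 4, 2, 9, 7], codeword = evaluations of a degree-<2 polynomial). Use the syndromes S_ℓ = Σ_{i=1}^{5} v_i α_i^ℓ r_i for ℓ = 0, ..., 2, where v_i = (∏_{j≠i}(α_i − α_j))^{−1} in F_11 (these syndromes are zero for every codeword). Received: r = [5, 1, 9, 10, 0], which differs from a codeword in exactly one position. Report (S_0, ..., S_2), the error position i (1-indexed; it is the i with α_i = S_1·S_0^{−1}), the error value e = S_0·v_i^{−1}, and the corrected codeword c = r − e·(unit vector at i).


S = (9, 4, 3), error at position 4, error magnitude e = 7, c = [5, 1, 9, 3, 0].

Step 1: column multipliers v_i = (∏_{j≠i}(α_i − α_j))^{−1} mod 11.
  i = 1 (α = 3): (3−4)(3−2)(3−9)(3−7) = (−1)·1·(−6)·(−4) = −24 ≡ 9, so v_1 = 9^{−1} = 5 (mod 11).
  i = 2 (α = 4): (4−3)(4−2)(4−9)(4−7) = 1·2·(−5)·(−3) = 30 ≡ 8, so v_2 = 8^{−1} = 7 (mod 11).
  i = 3 (α = 2): (2−3)(2−4)(2−9)(2−7) = (−1)·(−2)·(−7)·(−5) = 70 ≡ 4, so v_3 = 4^{−1} = 3 (mod 11).
  i = 4 (α = 9): (9−3)(9−4)(9−2)(9−7) = 6·5·7·2 = 420 ≡ 2, so v_4 = 2^{−1} = 6 (mod 11).
  i = 5 (α = 7): (7−3)(7−4)(7−2)(7−9) = 4·3·5·(−2) = −120 ≡ 1, so v_5 = 1^{−1} = 1 (mod 11).
  v = [5, 7, 3, 6, 1].
Step 2: syndromes of r = [5, 1, 9, 10, 0] (all sums mod 11).
  S_0 = Σ v_i r_i = 5·5 + 7·1 + 3·9 + 6·10 + 1·0 = 119 ≡ 9.
  S_1 = Σ v_i α_i r_i = 5·3·5 + 7·4·1 + 3·2·9 + 6·9·10 + 1·7·0 = 697 ≡ 4.
  α_i^2 mod 11 = [9, 5, 4, 4, 5].
  S_2 = Σ v_i α_i^2 r_i = 5·9·5 + 7·5·1 + 3·4·9 + 6·4·10 + 1·5·0 = 608 ≡ 3.
  S = (9, 4, 3) ≠ 0, so r is not a codeword (an error is present).
Step 3: locate the error. For a single error e at position i, S_ℓ = v_i·e·α_i^ℓ, so α_err = S_1/S_0.
  S_0^{−1} = 9^{−1} = 5 (mod 11), so α_err = 4·5 = 20 ≡ 9 = α_4. Error position i = 4.
  Consistency check: S_2/S_1 = 3·3 = 9 ≡ 9 = α_err ✓ (single-error assumption holds).
Step 4: error magnitude e = S_0/v_4 = S_0·∏_{j≠4}(α_4 − α_j) = 9·2 = 18 ≡ 7 (mod 11).
Step 5: correct position 4: c_4 = r_4 − e = 10 − 7 ≡ 3 (mod 11). Hence c = [5, 1, 9, 3, 0].
  Check: interpolating c through the α_i gives m(x) = 6 + 7·x (degree < 2) with m(α_i) = c_i for every i, so c is indeed a codeword.


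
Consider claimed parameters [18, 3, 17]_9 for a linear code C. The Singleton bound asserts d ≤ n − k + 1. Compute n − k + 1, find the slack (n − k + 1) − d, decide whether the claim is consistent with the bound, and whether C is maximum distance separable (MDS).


Singleton RHS = n − k + 1 = 16, slack = -1, bound violated (no such code; not MDS).

Singleton bound: d ≤ n − k + 1.
Here n = 18, k = 3, so n − k + 1 = 16.
Given d = 17, check d ≤ 16: NO.
Slack = (n − k + 1) − d = -1.
The slack is negative: d = 17 exceeds n − k + 1 = 16 by 1, so the Singleton bound is violated and no linear [18, 3, 17]_9 code can exist. In particular it is not MDS (MDS requires d = n − k + 1 exactly).
Description: the claimed parameters are [18, 3, 17]_9; such a code would be impossible (violates the Singleton bound).


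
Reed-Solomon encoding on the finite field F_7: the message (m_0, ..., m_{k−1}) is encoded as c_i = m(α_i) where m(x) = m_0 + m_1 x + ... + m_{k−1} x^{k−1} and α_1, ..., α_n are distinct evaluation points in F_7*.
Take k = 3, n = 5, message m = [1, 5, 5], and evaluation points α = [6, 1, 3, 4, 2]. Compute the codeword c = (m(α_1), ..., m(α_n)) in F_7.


c = [1, 4, 5, 3, 3]

Message polynomial: m(x) = 1 + 5·x + 5·x^2 (mod 7).
For each evaluation point α_i, compute m(α_i) mod 7:
  α_1 = 6: Horner steps 5 → 0 → 1, so m(6) = 1.
  α_2 = 1: Horner steps 5 → 3 → 4, so m(1) = 4.
  α_3 = 3: Horner steps 5 → 6 → 5, so m(3) = 5.
  α_4 = 4: Horner steps 5 → 4 → 3, so m(4) = 3.
  α_5 = 2: Horner steps 5 → 1 → 3, so m(2) = 3.
Codeword c = [1, 4, 5, 3, 3] ∈ F_7^5.


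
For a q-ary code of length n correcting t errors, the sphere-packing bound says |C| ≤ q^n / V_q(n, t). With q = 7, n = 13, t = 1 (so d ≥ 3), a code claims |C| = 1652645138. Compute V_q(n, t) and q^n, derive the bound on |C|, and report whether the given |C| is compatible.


V_q(n, t) = 79, q^n = 96889010407, Hamming bound = 1226443169, |C| = 1652645138 > bound (violated).

Step 1: Compute V_q(n, t) = Σ_{j=0}^1 C(n, j) (q−1)^j.
  j = 0: C(13,0)·(6)^0 = 1·1 = 1.
  j = 1: C(13,1)·(6)^1 = 13·6 = 78.
  V_q(n, t) = 1 + 78 = 79.
Step 2: q^n = 7^13 = 96889010407.
Step 3: Hamming bound ⌊q^n / V_q(n,t)⌋ = ⌊96889010407/79⌋ = 1226443169.
Step 4: Compare |C| = 1652645138 to 1226443169: violated.
The claimed |C| lies above the Hamming bound, so no 7-ary code of length 13 with d ≥ 3 can have 1652645138 codewords.


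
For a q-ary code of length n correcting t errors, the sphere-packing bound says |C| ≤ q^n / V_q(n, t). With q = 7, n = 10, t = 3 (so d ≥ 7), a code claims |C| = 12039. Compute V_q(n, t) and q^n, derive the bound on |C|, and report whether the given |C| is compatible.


V_q(n, t) = 27601, q^n = 282475249, Hamming bound = 10234, |C| = 12039 > bound (violated).

Step 1: Compute V_q(n, t) = Σ_{j=0}^3 C(n, j) (q−1)^j.
  j = 0: C(10,0)·(6)^0 = 1·1 = 1.
  j = 1: C(10,1)·(6)^1 = 10·6 = 60.
  j = 2: C(10,2)·(6)^2 = 45·36 = 1620.
  j = 3: C(10,3)·(6)^3 = 120·216 = 25920.
  V_q(n, t) = 1 + 60 + 1620 + 25920 = 27601.
Step 2: q^n = 7^10 = 282475249.
Step 3: Hamming bound ⌊q^n / V_q(n,t)⌋ = ⌊282475249/27601⌋ = 10234.
Step 4: Compare |C| = 12039 to 10234: violated.
The claimed |C| lies above the Hamming bound, so no 7-ary code of length 10 with d ≥ 7 can have 12039 codewords.


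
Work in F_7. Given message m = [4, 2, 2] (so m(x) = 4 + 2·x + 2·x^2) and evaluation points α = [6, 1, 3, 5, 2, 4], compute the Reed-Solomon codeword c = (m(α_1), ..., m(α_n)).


c = [4, 1, 0, 1, 2, 2]

Message polynomial: m(x) = 4 + 2·x + 2·x^2 (mod 7).
For each evaluation point α_i, compute m(α_i) mod 7:
  α_1 = 6: Horner steps 2 → 0 → 4, so m(6) = 4.
  α_2 = 1: Horner steps 2 → 4 → 1, so m(1) = 1.
  α_3 = 3: Horner steps 2 → 1 → 0, so m(3) = 0.
  α_4 = 5: Horner steps 2 → 5 → 1, so m(5) = 1.
  α_5 = 2: Horner steps 2 → 6 → 2, so m(2) = 2.
  α_6 = 4: Horner steps 2 → 3 → 2, so m(4) = 2.
Codeword c = [4, 1, 0, 1, 2, 2] ∈ F_7^6.


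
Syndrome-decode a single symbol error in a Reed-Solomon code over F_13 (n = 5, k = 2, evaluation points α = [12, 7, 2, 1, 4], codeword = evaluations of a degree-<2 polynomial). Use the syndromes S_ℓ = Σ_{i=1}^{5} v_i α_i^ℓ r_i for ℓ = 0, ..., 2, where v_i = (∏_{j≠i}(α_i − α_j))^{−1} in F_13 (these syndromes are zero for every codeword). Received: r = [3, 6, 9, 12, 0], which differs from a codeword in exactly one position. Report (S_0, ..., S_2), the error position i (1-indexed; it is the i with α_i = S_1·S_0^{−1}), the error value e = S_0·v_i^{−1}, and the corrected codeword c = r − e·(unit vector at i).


S = (6, 6, 6), error at position 4, error magnitude e = 5, c = [3, 6, 9, 7, 0].

Step 1: column multipliers v_i = (∏_{j≠i}(α_i − α_j))^{−1} mod 13.
  i = 1 (α = 12): (12−7)(12−2)(12−1)(12−4) = 5·10·11·8 = 4400 ≡ 6, so v_1 = 6^{−1} = 11 (mod 13).
  i = 2 (α = 7): (7−12)(7−2)(7−1)(7−4) = (−5)·5·6·3 = −450 ≡ 5, so v_2 = 5^{−1} = 8 (mod 13).
  i = 3 (α = 2): (2−12)(2−7)(2−1)(2−4) = (−10)·(−5)·1·(−2) = −100 ≡ 4, so v_3 = 4^{−1} = 10 (mod 13).
  i = 4 (α = 1): (1−12)(1−7)(1−2)(1−4) = (−11)·(−6)·(−1)·(−3) = 198 ≡ 3, so v_4 = 3^{−1} = 9 (mod 13).
  i = 5 (α = 4): (4−12)(4−7)(4−2)(4−1) = (−8)·(−3)·2·3 = 144 ≡ 1, so v_5 = 1^{−1} = 1 (mod 13).
  v = [11, 8, 10, 9, 1].
Step 2: syndromes of r = [3, 6, 9, 12, 0] (all sums mod 13).
  S_0 = Σ v_i r_i = 11·3 + 8·6 + 10·9 + 9·12 + 1·0 = 279 ≡ 6.
  S_1 = Σ v_i α_i r_i = 11·12·3 + 8·7·6 + 10·2·9 + 9·1·12 + 1·4·0 = 1020 ≡ 6.
  α_i^2 mod 13 = [1, 10, 4, 1, 3].
  S_2 = Σ v_i α_i^2 r_i = 11·1·3 + 8·10·6 + 10·4·9 + 9·1·12 + 1·3·0 = 981 ≡ 6.
  S = (6, 6, 6) ≠ 0, so r is not a codeword (an error is present).
Step 3: locate the error. For a single error e at position i, S_ℓ = v_i·e·α_i^ℓ, so α_err = S_1/S_0.
  S_0^{−1} = 6^{−1} = 11 (mod 13), so α_err = 6·11 = 66 ≡ 1 = α_4. Error position i = 4.
  Consistency check: S_2/S_1 = 6·11 = 66 ≡ 1 = α_err ✓ (single-error assumption holds).
Step 4: error magnitude e = S_0/v_4 = S_0·∏_{j≠4}(α_4 − α_j) = 6·3 = 18 ≡ 5 (mod 13).
Step 5: correct position 4: c_4 = r_4 − e = 12 − 5 ≡ 7 (mod 13). Hence c = [3, 6, 9, 7, 0].
  Check: interpolating c through the α_i gives m(x) = 5 + 2·x (degree < 2) with m(α_i) = c_i for every i, so c is indeed a codeword.


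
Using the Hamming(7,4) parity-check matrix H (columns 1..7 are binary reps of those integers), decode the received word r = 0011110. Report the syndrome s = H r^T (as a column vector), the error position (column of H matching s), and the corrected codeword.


s = (1, 0, 0)^T, error position = 4, corrected codeword c = 0010110

Compute s = H r^T mod 2 one row at a time:
  s_1 = 1 + 1 + 1 + 0 = 3 ≡ 1 (mod 2).
  s_2 = 0 + 1 + 1 + 0 = 2 ≡ 0 (mod 2).
  s_3 = 0 + 1 + 1 + 0 = 2 ≡ 0 (mod 2).
s = (1, 0, 0)^T — this equals column 4 of H (binary 100), so error is at position 4.
Correct: flip bit 4 of r = 0011110 to get c = 0010110.


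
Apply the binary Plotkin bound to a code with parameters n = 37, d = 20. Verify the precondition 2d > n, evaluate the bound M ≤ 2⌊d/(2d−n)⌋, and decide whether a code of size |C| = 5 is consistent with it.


Plotkin bound M ≤ 12; given |C| = 5 ≤ bound (satisfied).

Check applicability: 2d = 40, n = 37.
2d − n = 3 > 0, so Plotkin applies.
Compute d/(2d−n) = 20/3 ≈ 6.6667.
⌊d/(2d−n)⌋ = 6.
Plotkin bound: M ≤ 2·6 = 12.
Given |C| = 5, check: satisfied.
This |C| is below the Plotkin bound.


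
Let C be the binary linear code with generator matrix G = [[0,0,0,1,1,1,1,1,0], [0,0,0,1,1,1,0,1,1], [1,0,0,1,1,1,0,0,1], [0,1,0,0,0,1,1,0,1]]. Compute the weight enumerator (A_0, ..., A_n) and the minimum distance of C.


Weight distribution: A_0 = 1, A_2 = 3, A_4 = 3, A_5 = 8, A_6 = 1. Minimum distance d = 2.

Enumerate all 2^4 = 16 messages m ∈ F_2^4.
For each, compute codeword c = mG in F_2^9, then tally its weight.
  m = 0000 → c = 000000000, weight = 0.
  m = 1000 → c = 000111110, weight = 5.
  m = 0100 → c = 000111011, weight = 5.
  m = 1100 → c = 000000101, weight = 2.
  m = 0010 → c = 100111001, weight = 5.
  m = 1010 → c = 100000111, weight = 4.
  m = 0110 → c = 100000010, weight = 2.
  m = 1110 → c = 100111100, weight = 5.
  m = 0001 → c = 010001101, weight = 4.
  m = 1001 → c = 010110011, weight = 5.
  m = 0101 → c = 010110110, weight = 5.
  m = 1101 → c = 010001000, weight = 2.
  m = 0011 → c = 110110100, weight = 5.
  m = 1011 → c = 110001010, weight = 4.
  m = 0111 → c = 110001111, weight = 6.
  m = 1111 → c = 110110001, weight = 5.
Tally weights:
  weight 0: 1 codewords.
  weight 2: 3 codewords.
  weight 4: 3 codewords.
  weight 5: 8 codewords.
  weight 6: 1 codewords.
Minimum distance d = smallest w > 0 with A_w > 0 = 2.
Sanity: Σ A_w = 16 = 2^4 = 16 ✓.


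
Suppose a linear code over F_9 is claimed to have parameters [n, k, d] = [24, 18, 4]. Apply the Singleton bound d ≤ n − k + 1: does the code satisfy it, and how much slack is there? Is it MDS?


Singleton RHS = n − k + 1 = 7, slack = 3, bound satisfied, not MDS.

Singleton bound: d ≤ n − k + 1.
Here n = 24, k = 18, so n − k + 1 = 7.
Given d = 4, check d ≤ 7: YES.
Slack = (n − k + 1) − d = 3.
The code is NOT MDS (slack = 3 > 0).
Description: the claimed parameters are [24, 18, 4]_9; such a code would be non-MDS.


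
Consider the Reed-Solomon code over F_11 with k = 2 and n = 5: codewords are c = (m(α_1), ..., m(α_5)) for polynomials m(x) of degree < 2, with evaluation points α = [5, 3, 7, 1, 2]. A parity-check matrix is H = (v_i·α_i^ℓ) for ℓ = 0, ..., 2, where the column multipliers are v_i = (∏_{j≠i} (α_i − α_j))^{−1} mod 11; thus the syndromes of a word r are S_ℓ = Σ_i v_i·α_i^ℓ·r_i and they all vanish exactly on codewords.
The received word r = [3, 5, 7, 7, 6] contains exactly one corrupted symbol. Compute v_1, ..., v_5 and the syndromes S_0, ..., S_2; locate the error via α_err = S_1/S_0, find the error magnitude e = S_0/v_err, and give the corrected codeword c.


S = (8, 1, 7), error at position 3, error magnitude e = 6, c = [3, 5, 1, 7, 6].

Step 1: column multipliers v_i = (∏_{j≠i}(α_i − α_j))^{−1} mod 11.
  i = 1 (α = 5): (5−3)(5−7)(5−1)(5−2) = 2·(−2)·4·3 = −48 ≡ 7, so v_1 = 7^{−1} = 8 (mod 11).
  i = 2 (α = 3): (3−5)(3−7)(3−1)(3−2) = (−2)·(−4)·2·1 = 16 ≡ 5, so v_2 = 5^{−1} = 9 (mod 11).
  i = 3 (α = 7): (7−5)(7−3)(7−1)(7−2) = 2·4·6·5 = 240 ≡ 9, so v_3 = 9^{−1} = 5 (mod 11).
  i = 4 (α = 1): (1−5)(1−3)(1−7)(1−2) = (−4)·(−2)·(−6)·(−1) = 48 ≡ 4, so v_4 = 4^{−1} = 3 (mod 11).
  i = 5 (α = 2): (2−5)(2−3)(2−7)(2−1) = (−3)·(−1)·(−5)·1 = −15 ≡ 7, so v_5 = 7^{−1} = 8 (mod 11).
  v = [8, 9, 5, 3, 8].
Step 2: syndromes of r = [3, 5, 7, 7, 6] (all sums mod 11).
  S_0 = Σ v_i r_i = 8·3 + 9·5 + 5·7 + 3·7 + 8·6 = 173 ≡ 8.
  S_1 = Σ v_i α_i r_i = 8·5·3 + 9·3·5 + 5·7·7 + 3·1·7 + 8·2·6 = 617 ≡ 1.
  α_i^2 mod 11 = [3, 9, 5, 1, 4].
  S_2 = Σ v_i α_i^2 r_i = 8·3·3 + 9·9·5 + 5·5·7 + 3·1·7 + 8·4·6 = 865 ≡ 7.
  S = (8, 1, 7) ≠ 0, so r is not a codeword (an error is present).
Step 3: locate the error. For a single error e at position i, S_ℓ = v_i·e·α_i^ℓ, so α_err = S_1/S_0.
  S_0^{−1} = 8^{−1} = 7 (mod 11), so α_err = 1·7 = 7 ≡ 7 = α_3. Error position i = 3.
  Consistency check: S_2/S_1 = 7·1 = 7 ≡ 7 = α_err ✓ (single-error assumption holds).
Step 4: error magnitude e = S_0/v_3 = S_0·∏_{j≠3}(α_3 − α_j) = 8·9 = 72 ≡ 6 (mod 11).
Step 5: correct position 3: c_3 = r_3 − e = 7 − 6 ≡ 1 (mod 11). Hence c = [3, 5, 1, 7, 6].
  Check: interpolating c through the α_i gives m(x) = 8 + 10·x (degree < 2) with m(α_i) = c_i for every i, so c is indeed a codeword.
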